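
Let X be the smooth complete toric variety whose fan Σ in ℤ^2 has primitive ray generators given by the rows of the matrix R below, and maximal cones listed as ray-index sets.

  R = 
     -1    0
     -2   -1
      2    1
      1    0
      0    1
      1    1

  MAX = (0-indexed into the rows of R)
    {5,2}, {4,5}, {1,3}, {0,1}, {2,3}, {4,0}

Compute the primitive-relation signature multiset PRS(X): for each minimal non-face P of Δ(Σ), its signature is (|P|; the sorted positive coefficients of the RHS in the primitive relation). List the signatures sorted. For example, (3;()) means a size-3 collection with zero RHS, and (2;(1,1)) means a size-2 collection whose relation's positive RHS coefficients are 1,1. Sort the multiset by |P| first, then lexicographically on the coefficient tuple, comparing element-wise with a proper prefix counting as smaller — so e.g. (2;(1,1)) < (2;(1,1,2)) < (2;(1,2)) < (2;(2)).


Primitive collections (9):

  P = {0,3}:  v_{0} + v_{3} = 0  →  sig = (2;())
  P = {1,2}:  v_{1} + v_{2} = 0  →  sig = (2;())
  P = {0,2}:  v_{0} + v_{2} = v_{5}  →  sig = (2;(1))
  P = {0,5}:  v_{0} + v_{5} = v_{4}  →  sig = (2;(1))
  P = {1,5}:  v_{1} + v_{5} = v_{0}  →  sig = (2;(1))
  P = {3,4}:  v_{3} + v_{4} = v_{5}  →  sig = (2;(1))
  P = {3,5}:  v_{3} + v_{5} = v_{2}  →  sig = (2;(1))
  P = {1,4}:  v_{1} + v_{4} = 2·v_{0}  →  sig = (2;(2))
  P = {2,4}:  v_{2} + v_{4} = 2·v_{5}  →  sig = (2;(2))

Hence PRS(X_Σ) =
{ (2;()) ×2,  (2;(1)) ×5,  (2;(2)) ×2 }


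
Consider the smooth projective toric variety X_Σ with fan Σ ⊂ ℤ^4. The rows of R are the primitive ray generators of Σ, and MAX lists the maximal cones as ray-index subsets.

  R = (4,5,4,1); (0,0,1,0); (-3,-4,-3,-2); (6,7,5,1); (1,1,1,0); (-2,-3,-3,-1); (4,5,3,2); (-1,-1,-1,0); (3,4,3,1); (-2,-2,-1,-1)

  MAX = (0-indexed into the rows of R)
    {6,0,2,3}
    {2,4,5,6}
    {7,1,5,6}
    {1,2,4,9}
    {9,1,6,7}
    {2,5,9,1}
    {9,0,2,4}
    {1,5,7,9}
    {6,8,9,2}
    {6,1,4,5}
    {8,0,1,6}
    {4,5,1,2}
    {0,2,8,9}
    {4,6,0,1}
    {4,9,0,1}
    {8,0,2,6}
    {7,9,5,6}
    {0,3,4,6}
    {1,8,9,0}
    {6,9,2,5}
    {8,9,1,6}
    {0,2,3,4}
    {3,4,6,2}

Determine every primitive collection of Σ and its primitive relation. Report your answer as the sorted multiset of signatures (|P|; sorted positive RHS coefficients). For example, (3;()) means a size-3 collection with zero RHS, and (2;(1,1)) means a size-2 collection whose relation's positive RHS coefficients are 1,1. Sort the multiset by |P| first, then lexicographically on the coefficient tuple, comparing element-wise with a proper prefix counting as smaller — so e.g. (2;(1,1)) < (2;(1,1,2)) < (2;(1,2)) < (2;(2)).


Minimal non-faces — 20 found among 10 rays, 23 max cones:

  P={4,7}:  v_{4} + v_{7} = 0  ⇒ sig = (2;())
  P={0,7}:  v_{0} + v_{7} = v_{8}  ⇒ sig = (2;(1))
  P={4,8}:  v_{4} + v_{8} = v_{0}  ⇒ sig = (2;(1))
  P={2,7}:  v_{2} + v_{7} = v_{5} + v_{9}  ⇒ sig = (2;(1,1))
  P={5,8}:  v_{5} + v_{8} = v_{2} + v_{6}  ⇒ sig = (2;(1,1))
  P={7,8}:  v_{7} + v_{8} = v_{6} + v_{9}  ⇒ sig = (2;(1,1))
  P={0,5}:  v_{0} + v_{5} = v_{2} + v_{4} + v_{6}  ⇒ sig = (2;(1,1,1))
  P={3,7}:  v_{3} + v_{7} = v_{0} + v_{2} + v_{6}  ⇒ sig = (2;(1,1,1))
  P={3,9}:  v_{3} + v_{9} = v_{0} + v_{2} + v_{8}  ⇒ sig = (2;(1,1,1))
  P={3,8}:  v_{3} + v_{8} = 2·v_{0} + v_{2} + v_{6}  ⇒ sig = (2;(1,1,2))
  P={1,3}:  v_{1} + v_{3} = v_{0} + 2·v_{4}  ⇒ sig = (2;(1,2))
  P={3,5}:  v_{3} + v_{5} = 2·v_{2} + 2·v_{4} + 2·v_{6}  ⇒ sig = (2;(2,2,2))
  P={1,2,6}:  v_{1} + v_{2} + v_{6} = v_{4}  ⇒ sig = (3;(1))
  P={4,5,9}:  v_{4} + v_{5} + v_{9} = v_{2}  ⇒ sig = (3;(1))
  P={4,6,9}:  v_{4} + v_{6} + v_{9} = v_{8}  ⇒ sig = (3;(1))
  P={1,2,8}:  v_{1} + v_{2} + v_{8} = 2·v_{4} + v_{9}  ⇒ sig = (3;(1,2))
  P={0,1,2}:  v_{0} + v_{1} + v_{2} = 3·v_{4} + v_{9}  ⇒ sig = (3;(1,3))
  P={0,6,9}:  v_{0} + v_{6} + v_{9} = 2·v_{8}  ⇒ sig = (3;(2))
  P={1,5,6,9}:  v_{1} + v_{5} + v_{6} + v_{9} = 0  ⇒ sig = (4;())
  P={0,2,4,6}:  v_{0} + v_{2} + v_{4} + v_{6} = v_{3}  ⇒ sig = (4;(1))

Signatures (|P|; sorted positive RHS coefficients), sorted:
[(2;()), (2;(1)), (2;(1)), (2;(1,1)), (2;(1,1)), (2;(1,1)), (2;(1,1,1)), (2;(1,1,1)), (2;(1,1,1)), (2;(1,1,2)), (2;(1,2)), (2;(2,2,2)), (3;(1)), (3;(1)), (3;(1)), (3;(1,2)), (3;(1,3)), (3;(2)), (4;()), (4;(1))]


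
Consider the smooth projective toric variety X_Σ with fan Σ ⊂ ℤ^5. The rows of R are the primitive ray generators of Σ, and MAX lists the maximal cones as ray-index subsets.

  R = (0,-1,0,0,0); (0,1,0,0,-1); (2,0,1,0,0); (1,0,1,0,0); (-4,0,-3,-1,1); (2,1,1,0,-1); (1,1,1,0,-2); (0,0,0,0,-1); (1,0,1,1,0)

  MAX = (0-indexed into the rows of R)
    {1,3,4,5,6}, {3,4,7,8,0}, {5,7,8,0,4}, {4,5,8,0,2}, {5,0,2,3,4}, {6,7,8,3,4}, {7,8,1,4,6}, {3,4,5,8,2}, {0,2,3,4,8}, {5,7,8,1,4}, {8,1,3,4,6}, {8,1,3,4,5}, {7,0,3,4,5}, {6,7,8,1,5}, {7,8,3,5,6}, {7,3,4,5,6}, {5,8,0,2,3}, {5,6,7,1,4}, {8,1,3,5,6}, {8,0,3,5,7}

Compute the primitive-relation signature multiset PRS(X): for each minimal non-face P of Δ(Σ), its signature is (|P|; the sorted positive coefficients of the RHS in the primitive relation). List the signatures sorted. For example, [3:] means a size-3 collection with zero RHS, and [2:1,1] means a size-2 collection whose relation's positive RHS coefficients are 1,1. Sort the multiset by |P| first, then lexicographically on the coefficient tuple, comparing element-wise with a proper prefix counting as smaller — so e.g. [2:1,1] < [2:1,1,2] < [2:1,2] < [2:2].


9 minimal non-faces of Δ(Σ) (on 9 rays):

  P = {0,1}:  v_{0} + v_{1} = v_{7}  ⇒ sig = [2:1]
  P = {1,2}:  v_{1} + v_{2} = v_{5}  ⇒ sig = [2:1]
  P = {2,7}:  v_{2} + v_{7} = v_{0} + v_{5}  ⇒ sig = [2:1,1]
  P = {2,6}:  v_{2} + v_{6} = v_{3} + v_{5} + v_{7}  ⇒ sig = [2:1,1,1]
  P = {0,6}:  v_{0} + v_{6} = v_{3} + 2·v_{7}  ⇒ sig = [2:1,2]
  P = {1,3,7}:  v_{1} + v_{3} + v_{7} = v_{6}  ⇒ sig = [3:1]
  P = {4,5,6,8}:  v_{4} + v_{5} + v_{6} + v_{8} = 2·v_{1}  ⇒ sig = [4:2]
  P = {0,3,4,5,8}:  v_{0} + v_{3} + v_{4} + v_{5} + v_{8} = 0  ⇒ sig = [5:]
  P = {3,4,5,7,8}:  v_{3} + v_{4} + v_{5} + v_{7} + v_{8} = v_{1}  ⇒ sig = [5:1]

Signatures (|P|; sorted positive RHS coefficients), sorted:
{ [2:1] ×2,  [2:1,1],  [2:1,1,1],  [2:1,2],  [3:1],  [4:2],  [5:],  [5:1] }


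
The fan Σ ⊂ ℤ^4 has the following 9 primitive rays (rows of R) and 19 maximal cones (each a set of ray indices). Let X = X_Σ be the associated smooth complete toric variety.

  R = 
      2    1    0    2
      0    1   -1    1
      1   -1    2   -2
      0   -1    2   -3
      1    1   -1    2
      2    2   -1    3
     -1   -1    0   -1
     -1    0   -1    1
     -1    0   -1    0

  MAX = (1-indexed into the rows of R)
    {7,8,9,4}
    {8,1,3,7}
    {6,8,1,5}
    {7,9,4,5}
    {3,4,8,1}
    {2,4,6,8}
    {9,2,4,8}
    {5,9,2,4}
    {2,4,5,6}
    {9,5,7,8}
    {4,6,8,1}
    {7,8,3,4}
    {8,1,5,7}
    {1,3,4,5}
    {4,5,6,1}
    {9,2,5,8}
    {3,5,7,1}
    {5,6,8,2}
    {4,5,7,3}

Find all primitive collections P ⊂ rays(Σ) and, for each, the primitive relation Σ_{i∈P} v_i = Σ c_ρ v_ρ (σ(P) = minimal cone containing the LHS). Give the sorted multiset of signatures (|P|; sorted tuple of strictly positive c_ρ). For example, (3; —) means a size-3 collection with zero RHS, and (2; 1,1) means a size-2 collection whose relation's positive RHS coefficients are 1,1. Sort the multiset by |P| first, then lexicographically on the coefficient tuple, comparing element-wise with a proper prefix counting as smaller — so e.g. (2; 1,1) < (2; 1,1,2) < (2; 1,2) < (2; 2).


Primitive collections (11):

  P={1,2}:  v_{1} + v_{2} = v_{6}  ⟹  sig = (2; 1)
  P={1,9}:  v_{1} + v_{9} = v_{5}  ⟹  sig = (2; 1)
  P={2,7}:  v_{2} + v_{7} = v_{9}  ⟹  sig = (2; 1)
  P={6,7}:  v_{6} + v_{7} = v_{5}  ⟹  sig = (2; 1)
  P={2,3}:  v_{2} + v_{3} = v_{4} + v_{5}  ⟹  sig = (2; 1,1)
  P={6,9}:  v_{6} + v_{9} = v_{2} + v_{5}  ⟹  sig = (2; 1,1)
  P={3,6}:  v_{3} + v_{6} = v_{1} + v_{4} + v_{5}  ⟹  sig = (2; 1,1,1)
  P={3,9}:  v_{3} + v_{9} = v_{4} + v_{5} + v_{7}  ⟹  sig = (2; 1,1,1)
  P={4,5,8}:  v_{4} + v_{5} + v_{8} = 0  ⟹  sig = (3; —)
  P={1,4,7}:  v_{1} + v_{4} + v_{7} = v_{3}  ⟹  sig = (3; 1)
  P={3,5,8}:  v_{3} + v_{5} + v_{8} = v_{1} + v_{7}  ⟹  sig = (3; 1,1)

Signatures (|P|; sorted positive RHS coefficients), sorted:
    |P|=2: 8 collections, coeffs (1), (1), (1), (1), (1,1), (1,1), (1,1,1), (1,1,1)
    |P|=3: 3 collections, coeffs (), (1), (1,1)


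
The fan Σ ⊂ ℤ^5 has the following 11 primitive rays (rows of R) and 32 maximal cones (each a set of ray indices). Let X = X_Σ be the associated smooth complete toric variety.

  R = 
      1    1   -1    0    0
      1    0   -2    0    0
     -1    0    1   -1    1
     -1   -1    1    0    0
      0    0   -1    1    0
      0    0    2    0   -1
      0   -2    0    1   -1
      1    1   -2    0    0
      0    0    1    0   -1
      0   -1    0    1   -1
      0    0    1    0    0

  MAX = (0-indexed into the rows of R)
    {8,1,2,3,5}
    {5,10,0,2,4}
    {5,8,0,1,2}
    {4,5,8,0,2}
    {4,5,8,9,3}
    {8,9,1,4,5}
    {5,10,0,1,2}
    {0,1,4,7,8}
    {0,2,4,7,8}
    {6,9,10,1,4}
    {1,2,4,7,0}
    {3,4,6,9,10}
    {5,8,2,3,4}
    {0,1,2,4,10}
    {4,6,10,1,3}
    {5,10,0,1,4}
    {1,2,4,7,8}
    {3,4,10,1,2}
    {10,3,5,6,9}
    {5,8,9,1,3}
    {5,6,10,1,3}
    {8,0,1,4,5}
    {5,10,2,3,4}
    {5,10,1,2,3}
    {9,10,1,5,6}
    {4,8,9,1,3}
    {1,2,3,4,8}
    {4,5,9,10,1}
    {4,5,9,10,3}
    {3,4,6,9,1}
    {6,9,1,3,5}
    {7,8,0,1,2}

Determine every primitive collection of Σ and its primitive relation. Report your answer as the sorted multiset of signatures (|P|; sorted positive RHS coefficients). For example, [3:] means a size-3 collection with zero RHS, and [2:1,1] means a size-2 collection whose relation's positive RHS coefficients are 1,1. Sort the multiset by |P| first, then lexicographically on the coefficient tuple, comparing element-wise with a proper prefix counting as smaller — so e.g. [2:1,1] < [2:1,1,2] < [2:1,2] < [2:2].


Primitive collections (17):

  P = {0,3}:  v_{0} + v_{3} = 0 ; sig = [2:]
  P = {2,9}:  v_{2} + v_{9} = v_{3} ; sig = [2:1]
  P = {7,10}:  v_{7} + v_{10} = v_{0} ; sig = [2:1]
  P = {8,10}:  v_{8} + v_{10} = v_{5} ; sig = [2:1]
  P = {5,7}:  v_{5} + v_{7} = v_{0} + v_{8} ; sig = [2:1,1]
  P = {6,7}:  v_{6} + v_{7} = v_{1} + v_{9} ; sig = [2:1,1]
  P = {0,6}:  v_{0} + v_{6} = v_{1} + v_{9} + v_{10} ; sig = [2:1,1,1]
  P = {0,9}:  v_{0} + v_{9} = v_{1} + v_{4} + v_{5} ; sig = [2:1,1,1]
  P = {7,9}:  v_{7} + v_{9} = v_{1} + v_{4} + v_{8} ; sig = [2:1,1,1]
  P = {3,7}:  v_{3} + v_{7} = v_{1} + v_{2} + v_{4} + v_{8} ; sig = [2:1,1,1,1]
  P = {6,8}:  v_{6} + v_{8} = v_{1} + v_{3} + v_{5} + v_{9} ; sig = [2:1,1,1,1]
  P = {2,6}:  v_{2} + v_{6} = v_{1} + 2·v_{3} + v_{10} ; sig = [2:1,1,2]
  P = {4,5,6}:  v_{4} + v_{5} + v_{6} = 2·v_{9} + v_{10} ; sig = [3:1,2]
  P = {1,2,4,5}:  v_{1} + v_{2} + v_{4} + v_{5} = 0 ; sig = [4:]
  P = {1,3,4,5}:  v_{1} + v_{3} + v_{4} + v_{5} = v_{9} ; sig = [4:1]
  P = {1,3,9,10}:  v_{1} + v_{3} + v_{9} + v_{10} = v_{6} ; sig = [4:1]
  P = {0,1,2,4,8}:  v_{0} + v_{1} + v_{2} + v_{4} + v_{8} = v_{7} ; sig = [5:1]

Sorted signature multiset PRS(X):
    [2:]
    [2:1]
    [2:1]
    [2:1]
    [2:1,1]
    [2:1,1]
    [2:1,1,1]
    [2:1,1,1]
    [2:1,1,1]
    [2:1,1,1,1]
    [2:1,1,1,1]
    [2:1,1,2]
    [3:1,2]
    [4:]
    [4:1]
    [4:1]
    [5:1]


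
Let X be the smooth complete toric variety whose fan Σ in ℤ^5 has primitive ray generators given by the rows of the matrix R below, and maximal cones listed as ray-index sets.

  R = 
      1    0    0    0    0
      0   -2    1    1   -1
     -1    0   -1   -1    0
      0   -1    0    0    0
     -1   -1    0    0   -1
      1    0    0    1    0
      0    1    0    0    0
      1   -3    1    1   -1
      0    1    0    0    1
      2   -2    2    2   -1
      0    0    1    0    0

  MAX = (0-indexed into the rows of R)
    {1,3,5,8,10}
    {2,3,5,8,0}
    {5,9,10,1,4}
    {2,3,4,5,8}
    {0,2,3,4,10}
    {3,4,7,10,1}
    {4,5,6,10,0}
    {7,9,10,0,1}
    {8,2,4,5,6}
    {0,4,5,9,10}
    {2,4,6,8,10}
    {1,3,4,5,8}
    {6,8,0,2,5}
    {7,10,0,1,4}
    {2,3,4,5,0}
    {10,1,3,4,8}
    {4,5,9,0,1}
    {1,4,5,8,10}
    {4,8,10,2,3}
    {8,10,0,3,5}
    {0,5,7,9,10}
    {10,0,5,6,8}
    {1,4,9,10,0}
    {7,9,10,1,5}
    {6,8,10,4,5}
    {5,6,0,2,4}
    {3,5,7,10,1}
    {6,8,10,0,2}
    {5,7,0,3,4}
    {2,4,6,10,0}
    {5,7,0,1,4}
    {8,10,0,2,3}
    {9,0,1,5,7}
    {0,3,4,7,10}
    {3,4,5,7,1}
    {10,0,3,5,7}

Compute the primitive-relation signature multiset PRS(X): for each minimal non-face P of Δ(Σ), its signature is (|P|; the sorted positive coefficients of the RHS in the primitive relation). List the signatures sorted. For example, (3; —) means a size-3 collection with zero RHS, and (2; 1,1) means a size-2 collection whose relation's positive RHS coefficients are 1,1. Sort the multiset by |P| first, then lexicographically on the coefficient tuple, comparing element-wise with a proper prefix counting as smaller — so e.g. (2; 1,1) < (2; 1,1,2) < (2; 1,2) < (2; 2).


Σ has 18 primitive collections:

  • {3,6}:  v_{3} + v_{6} = 0 ; sig = (2; —)
  • {1,2}:  v_{1} + v_{2} = v_{3} + v_{4} ; sig = (2; 1,1)
  • {2,9}:  v_{2} + v_{9} = v_{0} + v_{1} ; sig = (2; 1,1)
  • {6,7}:  v_{6} + v_{7} = v_{0} + v_{1} ; sig = (2; 1,1)
  • {1,6}:  v_{1} + v_{6} = v_{4} + v_{5} + v_{10} ; sig = (2; 1,1,1)
  • {3,9}:  v_{3} + v_{9} = v_{5} + v_{7} + v_{10} ; sig = (2; 1,1,1)
  • {2,7}:  v_{2} + v_{7} = v_{0} + 2·v_{3} + v_{4} ; sig = (2; 1,1,2)
  • {7,8}:  v_{7} + v_{8} = 2·v_{3} + v_{5} + v_{10} ; sig = (2; 1,1,2)
  • {6,9}:  v_{6} + v_{9} = v_{0} + v_{4} + 2·v_{5} + 2·v_{10} ; sig = (2; 1,1,2,2)
  • {8,9}:  v_{8} + v_{9} = v_{3} + 2·v_{5} + 2·v_{10} ; sig = (2; 1,2,2)
  • {0,4,8}:  v_{0} + v_{4} + v_{8} = 0 ; sig = (3; —)
  • {2,5,10}:  v_{2} + v_{5} + v_{10} = 0 ; sig = (3; —)
  • {0,1,3}:  v_{0} + v_{1} + v_{3} = v_{7} ; sig = (3; 1)
  • {0,1,8}:  v_{0} + v_{1} + v_{8} = v_{3} + v_{5} + v_{10} ; sig = (3; 1,1,1)
  • {4,7,9}:  v_{4} + v_{7} + v_{9} = 2·v_{0} + 3·v_{1} ; sig = (3; 2,3)
  • {0,1,5,10}:  v_{0} + v_{1} + v_{5} + v_{10} = v_{9} ; sig = (4; 1)
  • {3,4,5,10}:  v_{3} + v_{4} + v_{5} + v_{10} = v_{1} ; sig = (4; 1)
  • {4,5,7,10}:  v_{4} + v_{5} + v_{7} + v_{10} = v_{0} + 2·v_{1} ; sig = (4; 1,2)

Hence PRS(X_Σ) =
{ (2; —),  (2; 1,1) ×3,  (2; 1,1,1) ×2,  (2; 1,1,2) ×2,  (2; 1,1,2,2),  (2; 1,2,2),  (3; —) ×2,  (3; 1),  (3; 1,1,1),  (3; 2,3),  (4; 1) ×2,  (4; 1,2) }


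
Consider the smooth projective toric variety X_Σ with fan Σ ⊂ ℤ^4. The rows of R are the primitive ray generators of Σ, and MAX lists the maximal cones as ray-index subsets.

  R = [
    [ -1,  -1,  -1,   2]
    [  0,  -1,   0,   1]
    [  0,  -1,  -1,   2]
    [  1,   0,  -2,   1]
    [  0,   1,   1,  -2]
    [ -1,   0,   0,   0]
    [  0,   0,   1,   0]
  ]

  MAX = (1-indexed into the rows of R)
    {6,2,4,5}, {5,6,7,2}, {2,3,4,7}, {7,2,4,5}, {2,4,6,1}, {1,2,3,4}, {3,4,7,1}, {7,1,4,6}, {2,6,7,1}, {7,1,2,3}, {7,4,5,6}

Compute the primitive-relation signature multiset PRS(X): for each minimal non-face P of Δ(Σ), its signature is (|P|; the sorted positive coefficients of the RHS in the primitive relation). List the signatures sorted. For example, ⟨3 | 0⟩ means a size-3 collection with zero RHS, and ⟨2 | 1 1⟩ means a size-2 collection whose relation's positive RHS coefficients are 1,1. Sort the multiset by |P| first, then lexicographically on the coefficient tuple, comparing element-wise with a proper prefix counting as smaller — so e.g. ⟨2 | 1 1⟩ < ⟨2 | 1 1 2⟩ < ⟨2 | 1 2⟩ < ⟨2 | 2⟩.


Σ has 5 primitive collections:

  P={3,5}:  v_{3} + v_{5} = 0 ; sig = ⟨2 | 0⟩
  P={1,5}:  v_{1} + v_{5} = v_{6} ; sig = ⟨2 | 1⟩
  P={3,6}:  v_{3} + v_{6} = v_{1} ; sig = ⟨2 | 1⟩
  P={2,4,6,7}:  v_{2} + v_{4} + v_{6} + v_{7} = v_{3} ; sig = ⟨4 | 1⟩
  P={1,2,4,7}:  v_{1} + v_{2} + v_{4} + v_{7} = 2·v_{3} ; sig = ⟨4 | 2⟩

Hence PRS(X_Σ) =
{ ⟨2 | 0⟩,  ⟨2 | 1⟩ ×2,  ⟨4 | 1⟩,  ⟨4 | 2⟩ }


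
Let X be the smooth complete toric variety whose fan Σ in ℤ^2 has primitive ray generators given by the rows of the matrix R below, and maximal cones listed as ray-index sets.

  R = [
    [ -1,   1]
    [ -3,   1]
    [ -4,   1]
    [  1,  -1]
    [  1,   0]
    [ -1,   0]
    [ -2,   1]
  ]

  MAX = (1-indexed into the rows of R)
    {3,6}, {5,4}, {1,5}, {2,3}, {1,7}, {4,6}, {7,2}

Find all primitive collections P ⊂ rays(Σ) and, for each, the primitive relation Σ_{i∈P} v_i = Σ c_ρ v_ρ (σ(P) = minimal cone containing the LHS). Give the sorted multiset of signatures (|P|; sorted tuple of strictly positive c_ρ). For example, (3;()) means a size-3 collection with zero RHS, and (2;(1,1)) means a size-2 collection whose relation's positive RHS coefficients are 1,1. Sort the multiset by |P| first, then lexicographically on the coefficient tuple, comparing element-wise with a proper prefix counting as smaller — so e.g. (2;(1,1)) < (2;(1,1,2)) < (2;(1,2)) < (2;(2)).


14 collections generate NE(X_Σ); each relation:

  {1,4}:  v_{1} + v_{4} = 0 ; sig = (2;())
  {5,6}:  v_{5} + v_{6} = 0 ; sig = (2;())
  {1,6}:  v_{1} + v_{6} = v_{7} ; sig = (2;(1))
  {2,5}:  v_{2} + v_{5} = v_{7} ; sig = (2;(1))
  {2,6}:  v_{2} + v_{6} = v_{3} ; sig = (2;(1))
  {3,5}:  v_{3} + v_{5} = v_{2} ; sig = (2;(1))
  {4,7}:  v_{4} + v_{7} = v_{6} ; sig = (2;(1))
  {5,7}:  v_{5} + v_{7} = v_{1} ; sig = (2;(1))
  {6,7}:  v_{6} + v_{7} = v_{2} ; sig = (2;(1))
  {1,3}:  v_{1} + v_{3} = v_{2} + v_{7} ; sig = (2;(1,1))
  {1,2}:  v_{1} + v_{2} = 2·v_{7} ; sig = (2;(2))
  {2,4}:  v_{2} + v_{4} = 2·v_{6} ; sig = (2;(2))
  {3,7}:  v_{3} + v_{7} = 2·v_{2} ; sig = (2;(2))
  {3,4}:  v_{3} + v_{4} = 3·v_{6} ; sig = (2;(3))

so the primitive-relation signature multiset is
{ (2;()) ×2,  (2;(1)) ×7,  (2;(1,1)),  (2;(2)) ×3,  (2;(3)) }


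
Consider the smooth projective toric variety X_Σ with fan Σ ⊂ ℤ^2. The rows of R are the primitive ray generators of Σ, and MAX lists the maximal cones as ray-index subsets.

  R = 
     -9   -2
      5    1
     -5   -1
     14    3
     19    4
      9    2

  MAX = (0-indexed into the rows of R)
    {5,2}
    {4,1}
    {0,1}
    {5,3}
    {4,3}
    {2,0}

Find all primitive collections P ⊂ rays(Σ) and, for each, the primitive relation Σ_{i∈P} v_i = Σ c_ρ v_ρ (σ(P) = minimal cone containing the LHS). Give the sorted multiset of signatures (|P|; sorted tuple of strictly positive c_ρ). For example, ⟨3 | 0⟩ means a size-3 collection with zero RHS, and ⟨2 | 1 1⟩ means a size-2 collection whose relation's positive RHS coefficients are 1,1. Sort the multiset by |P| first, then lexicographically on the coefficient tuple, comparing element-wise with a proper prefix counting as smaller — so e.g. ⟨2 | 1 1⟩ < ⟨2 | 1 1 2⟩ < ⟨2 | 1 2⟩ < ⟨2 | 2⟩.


9 minimal non-faces of Δ(Σ) (on 6 rays):

  P = {0,5}:  v_{0} + v_{5} = 0  ⟹  sig = ⟨2 | 0⟩
  P = {1,2}:  v_{1} + v_{2} = 0  ⟹  sig = ⟨2 | 0⟩
  P = {0,3}:  v_{0} + v_{3} = v_{1}  ⟹  sig = ⟨2 | 1⟩
  P = {1,3}:  v_{1} + v_{3} = v_{4}  ⟹  sig = ⟨2 | 1⟩
  P = {1,5}:  v_{1} + v_{5} = v_{3}  ⟹  sig = ⟨2 | 1⟩
  P = {2,3}:  v_{2} + v_{3} = v_{5}  ⟹  sig = ⟨2 | 1⟩
  P = {2,4}:  v_{2} + v_{4} = v_{3}  ⟹  sig = ⟨2 | 1⟩
  P = {0,4}:  v_{0} + v_{4} = 2·v_{1}  ⟹  sig = ⟨2 | 2⟩
  P = {4,5}:  v_{4} + v_{5} = 2·v_{3}  ⟹  sig = ⟨2 | 2⟩

Hence PRS(X_Σ) =
    ⟨2 | 0⟩
    ⟨2 | 0⟩
    ⟨2 | 1⟩
    ⟨2 | 1⟩
    ⟨2 | 1⟩
    ⟨2 | 1⟩
    ⟨2 | 1⟩
    ⟨2 | 2⟩
    ⟨2 | 2⟩


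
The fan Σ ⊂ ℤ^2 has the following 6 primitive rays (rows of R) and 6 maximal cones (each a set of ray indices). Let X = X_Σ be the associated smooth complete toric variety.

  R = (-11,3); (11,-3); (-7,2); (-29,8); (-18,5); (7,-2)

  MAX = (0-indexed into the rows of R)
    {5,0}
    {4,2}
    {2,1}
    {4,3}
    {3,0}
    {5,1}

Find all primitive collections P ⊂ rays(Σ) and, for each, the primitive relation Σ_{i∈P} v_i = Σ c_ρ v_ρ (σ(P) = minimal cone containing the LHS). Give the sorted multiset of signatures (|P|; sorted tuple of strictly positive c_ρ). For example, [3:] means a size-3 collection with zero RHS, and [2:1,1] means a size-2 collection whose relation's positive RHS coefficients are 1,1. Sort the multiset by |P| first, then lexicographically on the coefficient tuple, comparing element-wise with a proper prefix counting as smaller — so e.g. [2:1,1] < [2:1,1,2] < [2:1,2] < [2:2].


|primitive collections| = 9. Relations:

  P={0,1}:  v_{0} + v_{1} = 0  so sig = [2:]
  P={2,5}:  v_{2} + v_{5} = 0  so sig = [2:]
  P={0,2}:  v_{0} + v_{2} = v_{4}  so sig = [2:1]
  P={0,4}:  v_{0} + v_{4} = v_{3}  so sig = [2:1]
  P={1,3}:  v_{1} + v_{3} = v_{4}  so sig = [2:1]
  P={1,4}:  v_{1} + v_{4} = v_{2}  so sig = [2:1]
  P={4,5}:  v_{4} + v_{5} = v_{0}  so sig = [2:1]
  P={2,3}:  v_{2} + v_{3} = 2·v_{4}  so sig = [2:2]
  P={3,5}:  v_{3} + v_{5} = 2·v_{0}  so sig = [2:2]

Signatures (|P|; sorted positive RHS coefficients), sorted:
    [2:]
    [2:]
    [2:1]
    [2:1]
    [2:1]
    [2:1]
    [2:1]
    [2:2]
    [2:2]


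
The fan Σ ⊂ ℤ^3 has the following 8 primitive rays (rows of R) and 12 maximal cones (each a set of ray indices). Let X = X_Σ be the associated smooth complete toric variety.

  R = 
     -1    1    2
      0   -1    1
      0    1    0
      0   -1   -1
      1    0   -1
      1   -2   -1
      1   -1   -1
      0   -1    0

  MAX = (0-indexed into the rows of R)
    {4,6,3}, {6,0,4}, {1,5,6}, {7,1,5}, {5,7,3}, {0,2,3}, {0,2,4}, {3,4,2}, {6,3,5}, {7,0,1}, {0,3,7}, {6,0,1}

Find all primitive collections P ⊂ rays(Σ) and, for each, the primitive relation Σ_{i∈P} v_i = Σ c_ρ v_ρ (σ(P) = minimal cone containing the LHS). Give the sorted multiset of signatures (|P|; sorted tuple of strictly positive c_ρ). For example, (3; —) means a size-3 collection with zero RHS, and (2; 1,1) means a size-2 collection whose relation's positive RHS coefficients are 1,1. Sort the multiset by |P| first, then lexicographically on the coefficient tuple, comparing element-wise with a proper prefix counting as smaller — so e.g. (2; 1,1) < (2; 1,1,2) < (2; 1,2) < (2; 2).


Δ(Σ) — 8 vertices, 12 min non-faces:

  P = {2,7}:  v_{2} + v_{7} = 0 — sig = (2; —)
  P = {0,5}:  v_{0} + v_{5} = v_{1} — sig = (2; 1)
  P = {2,5}:  v_{2} + v_{5} = v_{6} — sig = (2; 1)
  P = {2,6}:  v_{2} + v_{6} = v_{4} — sig = (2; 1)
  P = {4,7}:  v_{4} + v_{7} = v_{6} — sig = (2; 1)
  P = {6,7}:  v_{6} + v_{7} = v_{5} — sig = (2; 1)
  P = {1,2}:  v_{1} + v_{2} = v_{0} + v_{6} — sig = (2; 1,1)
  P = {1,4}:  v_{1} + v_{4} = v_{0} + 2·v_{6} — sig = (2; 1,2)
  P = {1,3}:  v_{1} + v_{3} = 2·v_{7} — sig = (2; 2)
  P = {4,5}:  v_{4} + v_{5} = 2·v_{6} — sig = (2; 2)
  P = {0,3,4}:  v_{0} + v_{3} + v_{4} = 0 — sig = (3; —)
  P = {0,3,6}:  v_{0} + v_{3} + v_{6} = v_{7} — sig = (3; 1)

Hence PRS(X_Σ) =
{ (2; —),  (2; 1) ×5,  (2; 1,1),  (2; 1,2),  (2; 2) ×2,  (3; —),  (3; 1) }


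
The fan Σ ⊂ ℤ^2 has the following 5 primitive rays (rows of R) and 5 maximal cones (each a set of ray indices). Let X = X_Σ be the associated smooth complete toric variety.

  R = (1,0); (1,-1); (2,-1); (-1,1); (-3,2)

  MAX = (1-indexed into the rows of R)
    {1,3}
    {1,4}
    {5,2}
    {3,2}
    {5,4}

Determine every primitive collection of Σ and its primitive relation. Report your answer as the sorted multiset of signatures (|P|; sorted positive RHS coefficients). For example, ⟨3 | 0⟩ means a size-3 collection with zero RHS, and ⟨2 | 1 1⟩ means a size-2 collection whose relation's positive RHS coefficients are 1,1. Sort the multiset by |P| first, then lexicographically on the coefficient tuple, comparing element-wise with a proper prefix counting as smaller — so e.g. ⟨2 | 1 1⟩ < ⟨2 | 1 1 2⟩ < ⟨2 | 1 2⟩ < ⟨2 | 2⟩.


Primitive collections (5):

  P={2,4}:  v_{2} + v_{4} = 0  ⟹  sig = ⟨2 | 0⟩
  P={1,2}:  v_{1} + v_{2} = v_{3}  ⟹  sig = ⟨2 | 1⟩
  P={3,4}:  v_{3} + v_{4} = v_{1}  ⟹  sig = ⟨2 | 1⟩
  P={3,5}:  v_{3} + v_{5} = v_{4}  ⟹  sig = ⟨2 | 1⟩
  P={1,5}:  v_{1} + v_{5} = 2·v_{4}  ⟹  sig = ⟨2 | 2⟩

Signatures (|P|; sorted positive RHS coefficients), sorted:
{ ⟨2 | 0⟩,  ⟨2 | 1⟩ ×3,  ⟨2 | 2⟩ }


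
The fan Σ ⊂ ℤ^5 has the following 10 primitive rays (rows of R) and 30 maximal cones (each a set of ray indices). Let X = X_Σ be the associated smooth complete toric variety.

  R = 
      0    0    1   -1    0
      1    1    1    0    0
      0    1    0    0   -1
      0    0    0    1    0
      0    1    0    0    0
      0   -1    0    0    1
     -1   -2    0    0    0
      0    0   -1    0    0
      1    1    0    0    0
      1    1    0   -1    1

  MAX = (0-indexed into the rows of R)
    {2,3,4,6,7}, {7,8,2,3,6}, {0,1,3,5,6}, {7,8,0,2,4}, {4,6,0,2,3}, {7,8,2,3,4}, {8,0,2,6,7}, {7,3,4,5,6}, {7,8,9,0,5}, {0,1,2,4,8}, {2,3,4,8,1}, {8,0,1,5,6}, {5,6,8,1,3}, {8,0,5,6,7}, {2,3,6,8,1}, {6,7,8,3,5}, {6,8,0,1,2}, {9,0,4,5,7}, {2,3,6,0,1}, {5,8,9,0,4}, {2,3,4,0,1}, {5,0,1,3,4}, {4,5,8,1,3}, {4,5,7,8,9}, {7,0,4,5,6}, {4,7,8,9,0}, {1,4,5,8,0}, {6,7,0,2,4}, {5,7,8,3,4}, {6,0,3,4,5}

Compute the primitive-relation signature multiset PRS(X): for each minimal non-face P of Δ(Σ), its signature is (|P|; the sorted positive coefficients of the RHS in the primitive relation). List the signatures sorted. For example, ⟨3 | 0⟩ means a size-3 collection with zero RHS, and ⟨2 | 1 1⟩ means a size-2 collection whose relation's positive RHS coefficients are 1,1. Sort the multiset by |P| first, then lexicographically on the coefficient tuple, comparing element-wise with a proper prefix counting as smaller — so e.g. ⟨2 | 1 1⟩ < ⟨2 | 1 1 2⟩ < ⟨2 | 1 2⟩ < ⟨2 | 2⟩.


11 collections generate NE(X_Σ); each relation:

  • {2,5}:  v_{2} + v_{5} = 0  ⇒ sig = ⟨2 | 0⟩
  • {1,7}:  v_{1} + v_{7} = v_{8}  ⇒ sig = ⟨2 | 1⟩
  • {3,9}:  v_{3} + v_{9} = v_{4} + v_{5} + v_{8}  ⇒ sig = ⟨2 | 1 1 1⟩
  • {6,9}:  v_{6} + v_{9} = v_{0} + v_{5} + v_{7}  ⇒ sig = ⟨2 | 1 1 1⟩
  • {2,9}:  v_{2} + v_{9} = v_{0} + v_{4} + v_{7} + v_{8}  ⇒ sig = ⟨2 | 1 1 1 1⟩
  • {1,9}:  v_{1} + v_{9} = v_{0} + v_{4} + v_{5} + 2·v_{8}  ⇒ sig = ⟨2 | 1 1 1 2⟩
  • {0,3,7}:  v_{0} + v_{3} + v_{7} = 0  ⇒ sig = ⟨3 | 0⟩
  • {4,6,8}:  v_{4} + v_{6} + v_{8} = 0  ⇒ sig = ⟨3 | 0⟩
  • {0,3,8}:  v_{0} + v_{3} + v_{8} = v_{1}  ⇒ sig = ⟨3 | 1⟩
  • {1,4,6}:  v_{1} + v_{4} + v_{6} = v_{0} + v_{3}  ⇒ sig = ⟨3 | 1 1⟩
  • {0,4,5,7,8}:  v_{0} + v_{4} + v_{5} + v_{7} + v_{8} = v_{9}  ⇒ sig = ⟨5 | 1⟩

Signatures (|P|; sorted positive RHS coefficients), sorted:
    ⟨2 | 0⟩
    ⟨2 | 1⟩
    ⟨2 | 1 1 1⟩
    ⟨2 | 1 1 1⟩
    ⟨2 | 1 1 1 1⟩
    ⟨2 | 1 1 1 2⟩
    ⟨3 | 0⟩
    ⟨3 | 0⟩
    ⟨3 | 1⟩
    ⟨3 | 1 1⟩
    ⟨5 | 1⟩


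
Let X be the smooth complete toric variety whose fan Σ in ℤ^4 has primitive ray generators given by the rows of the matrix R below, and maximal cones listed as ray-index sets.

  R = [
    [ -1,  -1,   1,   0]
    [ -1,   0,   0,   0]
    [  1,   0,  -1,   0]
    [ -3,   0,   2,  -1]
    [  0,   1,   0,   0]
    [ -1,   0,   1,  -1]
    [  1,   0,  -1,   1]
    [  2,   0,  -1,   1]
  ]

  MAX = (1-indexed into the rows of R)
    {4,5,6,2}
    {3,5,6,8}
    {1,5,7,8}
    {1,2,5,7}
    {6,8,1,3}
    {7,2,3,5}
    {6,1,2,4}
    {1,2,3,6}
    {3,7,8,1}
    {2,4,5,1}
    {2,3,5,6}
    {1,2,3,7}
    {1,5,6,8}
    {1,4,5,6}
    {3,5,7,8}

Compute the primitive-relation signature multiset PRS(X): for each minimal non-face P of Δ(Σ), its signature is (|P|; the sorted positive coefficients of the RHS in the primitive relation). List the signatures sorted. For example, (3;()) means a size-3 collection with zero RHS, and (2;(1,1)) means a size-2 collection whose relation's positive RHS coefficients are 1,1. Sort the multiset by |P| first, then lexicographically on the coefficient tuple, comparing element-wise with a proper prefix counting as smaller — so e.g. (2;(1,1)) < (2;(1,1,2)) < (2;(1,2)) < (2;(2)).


Δ(Σ) — 8 vertices, 7 min non-faces:

  P = {6,7}:  v_{6} + v_{7} = 0  →  sig = (2;())
  P = {2,8}:  v_{2} + v_{8} = v_{7}  →  sig = (2;(1))
  P = {3,4}:  v_{3} + v_{4} = v_{2} + v_{6}  →  sig = (2;(1,1))
  P = {4,8}:  v_{4} + v_{8} = v_{1} + v_{5}  →  sig = (2;(1,1))
  P = {4,7}:  v_{4} + v_{7} = v_{1} + v_{2} + v_{5}  →  sig = (2;(1,1,1))
  P = {1,3,5}:  v_{1} + v_{3} + v_{5} = 0  →  sig = (3;())
  P = {1,2,5,6}:  v_{1} + v_{2} + v_{5} + v_{6} = v_{4}  →  sig = (4;(1))

Hence PRS(X_Σ) =
    |P|=2: 5 collections, coeffs (), (1), (1,1), (1,1), (1,1,1)
    |P|=3: 1 collection, coeffs ()
    |P|=4: 1 collection, coeffs (1)


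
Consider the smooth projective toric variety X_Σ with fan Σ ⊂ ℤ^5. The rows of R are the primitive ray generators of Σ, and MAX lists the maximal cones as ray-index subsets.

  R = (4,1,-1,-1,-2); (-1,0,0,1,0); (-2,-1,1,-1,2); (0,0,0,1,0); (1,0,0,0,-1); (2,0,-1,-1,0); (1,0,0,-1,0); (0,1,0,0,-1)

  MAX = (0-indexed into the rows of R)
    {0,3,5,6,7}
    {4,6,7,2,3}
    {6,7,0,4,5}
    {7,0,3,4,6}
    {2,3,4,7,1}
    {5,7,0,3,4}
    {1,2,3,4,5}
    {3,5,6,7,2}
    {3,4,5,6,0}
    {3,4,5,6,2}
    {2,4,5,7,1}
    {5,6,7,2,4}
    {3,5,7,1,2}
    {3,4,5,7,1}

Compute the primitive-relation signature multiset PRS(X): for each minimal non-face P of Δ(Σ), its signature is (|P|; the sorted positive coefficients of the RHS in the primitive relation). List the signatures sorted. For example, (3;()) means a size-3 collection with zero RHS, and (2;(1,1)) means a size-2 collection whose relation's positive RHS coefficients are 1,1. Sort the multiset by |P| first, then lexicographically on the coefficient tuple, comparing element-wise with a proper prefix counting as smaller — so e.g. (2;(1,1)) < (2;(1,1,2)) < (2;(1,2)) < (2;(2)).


The 5 primitive collections of Σ (r=8, n=5):

  • {1,6}:  v_{1} + v_{6} = 0 ; sig = (2;())
  • {0,1}:  v_{0} + v_{1} = v_{3} + v_{4} + v_{5} + v_{7} ; sig = (2;(1,1,1,1))
  • {0,2}:  v_{0} + v_{2} = 2·v_{6} ; sig = (2;(2))
  • {2,3,4,5,7}:  v_{2} + v_{3} + v_{4} + v_{5} + v_{7} = v_{6} ; sig = (5;(1))
  • {3,4,5,6,7}:  v_{3} + v_{4} + v_{5} + v_{6} + v_{7} = v_{0} ; sig = (5;(1))

Hence PRS(X_Σ) =
[(2;()), (2;(1,1,1,1)), (2;(2)), (5;(1)), (5;(1))]


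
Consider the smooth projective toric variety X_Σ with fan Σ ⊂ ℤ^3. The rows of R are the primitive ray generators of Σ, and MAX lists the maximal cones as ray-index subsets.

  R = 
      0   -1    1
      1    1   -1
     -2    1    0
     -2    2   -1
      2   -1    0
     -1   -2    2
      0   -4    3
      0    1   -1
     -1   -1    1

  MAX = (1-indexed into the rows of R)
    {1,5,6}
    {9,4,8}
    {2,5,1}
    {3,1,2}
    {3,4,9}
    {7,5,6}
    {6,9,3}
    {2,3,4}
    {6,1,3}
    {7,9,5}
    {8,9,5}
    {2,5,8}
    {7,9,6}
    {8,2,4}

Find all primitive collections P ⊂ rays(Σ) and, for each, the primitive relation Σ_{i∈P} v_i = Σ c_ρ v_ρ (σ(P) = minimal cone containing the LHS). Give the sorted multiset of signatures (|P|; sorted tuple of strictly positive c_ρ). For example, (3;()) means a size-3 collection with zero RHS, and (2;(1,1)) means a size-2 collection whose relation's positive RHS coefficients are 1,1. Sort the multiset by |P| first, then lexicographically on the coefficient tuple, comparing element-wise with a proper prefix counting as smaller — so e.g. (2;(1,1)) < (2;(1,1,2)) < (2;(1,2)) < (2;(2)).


The 16 primitive collections of Σ (r=9, n=3):

  {1,8}:  v_{1} + v_{8} = 0  so sig = (2;())
  {2,9}:  v_{2} + v_{9} = 0  so sig = (2;())
  {3,5}:  v_{3} + v_{5} = 0  so sig = (2;())
  {1,4}:  v_{1} + v_{4} = v_{3}  so sig = (2;(1))
  {1,9}:  v_{1} + v_{9} = v_{6}  so sig = (2;(1))
  {2,6}:  v_{2} + v_{6} = v_{1}  so sig = (2;(1))
  {3,8}:  v_{3} + v_{8} = v_{4}  so sig = (2;(1))
  {4,5}:  v_{4} + v_{5} = v_{8}  so sig = (2;(1))
  {6,8}:  v_{6} + v_{8} = v_{9}  so sig = (2;(1))
  {2,7}:  v_{2} + v_{7} = v_{5} + v_{6}  so sig = (2;(1,1))
  {3,7}:  v_{3} + v_{7} = v_{6} + v_{9}  so sig = (2;(1,1))
  {4,6}:  v_{4} + v_{6} = v_{3} + v_{9}  so sig = (2;(1,1))
  {1,7}:  v_{1} + v_{7} = v_{5} + 2·v_{6}  so sig = (2;(1,2))
  {7,8}:  v_{7} + v_{8} = v_{5} + 2·v_{9}  so sig = (2;(1,2))
  {4,7}:  v_{4} + v_{7} = 2·v_{9}  so sig = (2;(2))
  {5,6,9}:  v_{5} + v_{6} + v_{9} = v_{7}  so sig = (3;(1))

Hence PRS(X_Σ) =
    (2;())
    (2;())
    (2;())
    (2;(1))
    (2;(1))
    (2;(1))
    (2;(1))
    (2;(1))
    (2;(1))
    (2;(1,1))
    (2;(1,1))
    (2;(1,1))
    (2;(1,2))
    (2;(1,2))
    (2;(2))
    (3;(1))


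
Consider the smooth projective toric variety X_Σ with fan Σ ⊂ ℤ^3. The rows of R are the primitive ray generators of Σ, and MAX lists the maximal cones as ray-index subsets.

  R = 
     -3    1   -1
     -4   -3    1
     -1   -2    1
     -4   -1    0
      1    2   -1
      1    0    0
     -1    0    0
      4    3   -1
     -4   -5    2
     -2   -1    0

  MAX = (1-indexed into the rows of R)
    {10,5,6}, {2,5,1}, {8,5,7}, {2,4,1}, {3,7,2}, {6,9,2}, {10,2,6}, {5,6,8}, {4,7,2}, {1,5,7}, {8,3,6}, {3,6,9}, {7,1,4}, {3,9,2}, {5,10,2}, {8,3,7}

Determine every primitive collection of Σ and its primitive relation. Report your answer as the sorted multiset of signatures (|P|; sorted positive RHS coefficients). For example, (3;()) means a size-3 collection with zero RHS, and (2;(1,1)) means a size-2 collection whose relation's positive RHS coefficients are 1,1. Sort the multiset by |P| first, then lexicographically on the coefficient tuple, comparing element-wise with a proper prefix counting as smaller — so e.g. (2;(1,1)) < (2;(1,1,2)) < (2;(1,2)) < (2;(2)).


Primitive collections (25):

  {2,8}:  v_{2} + v_{8} = 0  ⟹  sig = (2;())
  {3,5}:  v_{3} + v_{5} = 0  ⟹  sig = (2;())
  {6,7}:  v_{6} + v_{7} = 0  ⟹  sig = (2;())
  {1,3}:  v_{1} + v_{3} = v_{4}  ⟹  sig = (2;(1))
  {4,5}:  v_{4} + v_{5} = v_{1}  ⟹  sig = (2;(1))
  {3,4}:  v_{3} + v_{4} = v_{2} + v_{7}  ⟹  sig = (2;(1,1))
  {3,10}:  v_{3} + v_{10} = v_{2} + v_{6}  ⟹  sig = (2;(1,1))
  {4,6}:  v_{4} + v_{6} = v_{2} + v_{5}  ⟹  sig = (2;(1,1))
  {4,8}:  v_{4} + v_{8} = v_{5} + v_{7}  ⟹  sig = (2;(1,1))
  {5,9}:  v_{5} + v_{9} = v_{2} + v_{6}  ⟹  sig = (2;(1,1))
  {7,9}:  v_{7} + v_{9} = v_{2} + v_{3}  ⟹  sig = (2;(1,1))
  {7,10}:  v_{7} + v_{10} = v_{2} + v_{5}  ⟹  sig = (2;(1,1))
  {8,9}:  v_{8} + v_{9} = v_{3} + v_{6}  ⟹  sig = (2;(1,1))
  {8,10}:  v_{8} + v_{10} = v_{5} + v_{6}  ⟹  sig = (2;(1,1))
  {1,6}:  v_{1} + v_{6} = v_{2} + 2·v_{5}  ⟹  sig = (2;(1,2))
  {1,8}:  v_{1} + v_{8} = 2·v_{5} + v_{7}  ⟹  sig = (2;(1,2))
  {1,9}:  v_{1} + v_{9} = 2·v_{2} + v_{5}  ⟹  sig = (2;(1,2))
  {4,9}:  v_{4} + v_{9} = 2·v_{2}  ⟹  sig = (2;(2))
  {4,10}:  v_{4} + v_{10} = 2·v_{2} + 2·v_{5}  ⟹  sig = (2;(2,2))
  {9,10}:  v_{9} + v_{10} = 2·v_{2} + 2·v_{6}  ⟹  sig = (2;(2,2))
  {1,10}:  v_{1} + v_{10} = 2·v_{2} + 3·v_{5}  ⟹  sig = (2;(2,3))
  {2,3,6}:  v_{2} + v_{3} + v_{6} = v_{9}  ⟹  sig = (3;(1))
  {2,5,6}:  v_{2} + v_{5} + v_{6} = v_{10}  ⟹  sig = (3;(1))
  {2,5,7}:  v_{2} + v_{5} + v_{7} = v_{4}  ⟹  sig = (3;(1))
  {1,2,7}:  v_{1} + v_{2} + v_{7} = 2·v_{4}  ⟹  sig = (3;(2))

so the primitive-relation signature multiset is
{ (2;()) ×3,  (2;(1)) ×2,  (2;(1,1)) ×9,  (2;(1,2)) ×3,  (2;(2)),  (2;(2,2)) ×2,  (2;(2,3)),  (3;(1)) ×3,  (3;(2)) }


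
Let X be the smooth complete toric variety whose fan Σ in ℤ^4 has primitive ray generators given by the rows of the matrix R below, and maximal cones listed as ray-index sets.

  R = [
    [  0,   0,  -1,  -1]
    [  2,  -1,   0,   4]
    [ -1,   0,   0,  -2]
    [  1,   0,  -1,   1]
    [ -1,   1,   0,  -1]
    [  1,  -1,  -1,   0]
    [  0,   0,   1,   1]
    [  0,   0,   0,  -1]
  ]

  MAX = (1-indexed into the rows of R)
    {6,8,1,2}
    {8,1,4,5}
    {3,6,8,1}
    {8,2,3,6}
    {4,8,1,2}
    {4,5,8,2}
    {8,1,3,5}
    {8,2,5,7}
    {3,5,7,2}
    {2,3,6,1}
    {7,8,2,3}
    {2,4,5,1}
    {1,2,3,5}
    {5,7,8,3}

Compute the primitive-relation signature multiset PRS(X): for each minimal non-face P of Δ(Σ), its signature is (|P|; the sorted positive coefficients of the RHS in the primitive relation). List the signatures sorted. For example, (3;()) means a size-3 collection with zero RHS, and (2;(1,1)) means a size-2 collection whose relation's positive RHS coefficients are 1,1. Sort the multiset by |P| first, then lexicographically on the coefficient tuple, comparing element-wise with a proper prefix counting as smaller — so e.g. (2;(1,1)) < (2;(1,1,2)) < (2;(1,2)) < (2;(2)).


|primitive collections| = 9. Relations:

  P={1,7}:  v_{1} + v_{7} = 0 — sig = (2;())
  P={3,4}:  v_{3} + v_{4} = v_{1} — sig = (2;(1))
  P={5,6}:  v_{5} + v_{6} = v_{1} — sig = (2;(1))
  P={4,7}:  v_{4} + v_{7} = v_{2} + v_{5} + v_{8} — sig = (2;(1,1,1))
  P={6,7}:  v_{6} + v_{7} = v_{2} + v_{3} + v_{8} — sig = (2;(1,1,1))
  P={4,6}:  v_{4} + v_{6} = 2·v_{1} + v_{2} + v_{8} — sig = (2;(1,1,2))
  P={2,3,5,8}:  v_{2} + v_{3} + v_{5} + v_{8} = 0 — sig = (4;())
  P={1,2,3,8}:  v_{1} + v_{2} + v_{3} + v_{8} = v_{6} — sig = (4;(1))
  P={1,2,5,8}:  v_{1} + v_{2} + v_{5} + v_{8} = v_{4} — sig = (4;(1))

Signatures (|P|; sorted positive RHS coefficients), sorted:
    |P|=2: 6 collections, coeffs (), (1), (1), (1,1,1), (1,1,1), (1,1,2)
    |P|=4: 3 collections, coeffs (), (1), (1)


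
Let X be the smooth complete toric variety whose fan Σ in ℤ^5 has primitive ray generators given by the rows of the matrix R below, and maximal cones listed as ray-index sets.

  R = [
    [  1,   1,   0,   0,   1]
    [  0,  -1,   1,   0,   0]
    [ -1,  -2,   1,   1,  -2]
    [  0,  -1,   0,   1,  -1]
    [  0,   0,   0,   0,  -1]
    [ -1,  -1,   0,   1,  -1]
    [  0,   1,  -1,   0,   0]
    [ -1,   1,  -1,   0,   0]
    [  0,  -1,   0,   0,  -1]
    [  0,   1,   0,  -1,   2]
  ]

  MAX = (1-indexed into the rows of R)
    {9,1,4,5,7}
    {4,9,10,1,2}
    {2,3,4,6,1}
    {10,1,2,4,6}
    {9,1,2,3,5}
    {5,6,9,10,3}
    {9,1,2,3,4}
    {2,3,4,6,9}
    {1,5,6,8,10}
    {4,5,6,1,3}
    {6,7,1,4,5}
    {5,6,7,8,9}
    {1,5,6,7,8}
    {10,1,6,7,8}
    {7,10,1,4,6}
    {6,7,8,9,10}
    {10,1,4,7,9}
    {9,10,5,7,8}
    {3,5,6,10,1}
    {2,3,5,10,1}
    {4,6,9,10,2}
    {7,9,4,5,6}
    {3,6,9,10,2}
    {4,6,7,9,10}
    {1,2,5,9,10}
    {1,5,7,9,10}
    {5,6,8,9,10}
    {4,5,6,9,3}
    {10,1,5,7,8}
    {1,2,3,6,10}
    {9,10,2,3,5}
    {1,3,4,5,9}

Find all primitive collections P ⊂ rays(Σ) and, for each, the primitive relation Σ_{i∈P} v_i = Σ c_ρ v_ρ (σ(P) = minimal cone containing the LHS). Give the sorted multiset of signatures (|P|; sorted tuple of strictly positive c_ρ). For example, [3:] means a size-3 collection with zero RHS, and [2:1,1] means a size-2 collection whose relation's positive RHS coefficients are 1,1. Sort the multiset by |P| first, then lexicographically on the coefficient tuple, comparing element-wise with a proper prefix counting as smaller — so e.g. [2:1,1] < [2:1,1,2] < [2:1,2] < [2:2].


Δ(Σ) — 10 vertices, 13 min non-faces:

  P = {2,7}:  v_{2} + v_{7} = 0  ⇒ sig = [2:]
  P = {3,7}:  v_{3} + v_{7} = v_{5} + v_{6}  ⇒ sig = [2:1,1]
  P = {4,8}:  v_{4} + v_{8} = v_{6} + v_{7}  ⇒ sig = [2:1,1]
  P = {2,8}:  v_{2} + v_{8} = v_{5} + v_{6} + v_{10}  ⇒ sig = [2:1,1,1]
  P = {3,8}:  v_{3} + v_{8} = 2·v_{5} + 2·v_{6} + v_{10}  ⇒ sig = [2:1,2,2]
  P = {4,5,10}:  v_{4} + v_{5} + v_{10} = 0  ⇒ sig = [3:]
  P = {1,6,9}:  v_{1} + v_{6} + v_{9} = v_{4}  ⇒ sig = [3:1]
  P = {1,8,9}:  v_{1} + v_{8} + v_{9} = v_{7}  ⇒ sig = [3:1]
  P = {2,5,6}:  v_{2} + v_{5} + v_{6} = v_{3}  ⇒ sig = [3:1]
  P = {3,4,10}:  v_{3} + v_{4} + v_{10} = v_{2} + v_{6}  ⇒ sig = [3:1,1]
  P = {2,4,5}:  v_{2} + v_{4} + v_{5} = v_{1} + v_{3} + v_{9}  ⇒ sig = [3:1,1,1]
  P = {1,3,9,10}:  v_{1} + v_{3} + v_{9} + v_{10} = v_{2}  ⇒ sig = [4:1]
  P = {5,6,7,10}:  v_{5} + v_{6} + v_{7} + v_{10} = v_{8}  ⇒ sig = [4:1]

Signatures (|P|; sorted positive RHS coefficients), sorted:
{ [2:],  [2:1,1] ×2,  [2:1,1,1],  [2:1,2,2],  [3:],  [3:1] ×3,  [3:1,1],  [3:1,1,1],  [4:1] ×2 }


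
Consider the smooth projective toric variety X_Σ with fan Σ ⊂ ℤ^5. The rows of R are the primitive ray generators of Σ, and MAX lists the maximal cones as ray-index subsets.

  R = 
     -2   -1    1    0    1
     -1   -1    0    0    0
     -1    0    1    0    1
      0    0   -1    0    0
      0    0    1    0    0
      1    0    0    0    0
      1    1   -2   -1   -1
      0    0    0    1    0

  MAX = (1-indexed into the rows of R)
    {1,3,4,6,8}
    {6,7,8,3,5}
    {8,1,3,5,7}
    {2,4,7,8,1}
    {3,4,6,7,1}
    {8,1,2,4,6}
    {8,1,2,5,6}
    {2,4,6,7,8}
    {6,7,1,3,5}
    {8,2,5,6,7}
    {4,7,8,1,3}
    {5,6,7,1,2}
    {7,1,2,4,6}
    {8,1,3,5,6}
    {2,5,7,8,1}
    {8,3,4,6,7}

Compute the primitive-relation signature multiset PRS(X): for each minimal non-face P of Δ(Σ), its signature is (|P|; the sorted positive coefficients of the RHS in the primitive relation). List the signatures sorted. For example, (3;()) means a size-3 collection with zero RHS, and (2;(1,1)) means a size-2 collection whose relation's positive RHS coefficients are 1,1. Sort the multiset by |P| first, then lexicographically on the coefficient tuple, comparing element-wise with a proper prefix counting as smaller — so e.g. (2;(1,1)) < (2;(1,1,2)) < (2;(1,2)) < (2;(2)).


Primitive collections (3):

  • {4,5}:  v_{4} + v_{5} = 0  →  sig = (2;())
  • {2,3}:  v_{2} + v_{3} = v_{1}  →  sig = (2;(1))
  • {1,6,7,8}:  v_{1} + v_{6} + v_{7} + v_{8} = v_{4}  →  sig = (4;(1))

Hence PRS(X_Σ) =
{ (2;()),  (2;(1)),  (4;(1)) }
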